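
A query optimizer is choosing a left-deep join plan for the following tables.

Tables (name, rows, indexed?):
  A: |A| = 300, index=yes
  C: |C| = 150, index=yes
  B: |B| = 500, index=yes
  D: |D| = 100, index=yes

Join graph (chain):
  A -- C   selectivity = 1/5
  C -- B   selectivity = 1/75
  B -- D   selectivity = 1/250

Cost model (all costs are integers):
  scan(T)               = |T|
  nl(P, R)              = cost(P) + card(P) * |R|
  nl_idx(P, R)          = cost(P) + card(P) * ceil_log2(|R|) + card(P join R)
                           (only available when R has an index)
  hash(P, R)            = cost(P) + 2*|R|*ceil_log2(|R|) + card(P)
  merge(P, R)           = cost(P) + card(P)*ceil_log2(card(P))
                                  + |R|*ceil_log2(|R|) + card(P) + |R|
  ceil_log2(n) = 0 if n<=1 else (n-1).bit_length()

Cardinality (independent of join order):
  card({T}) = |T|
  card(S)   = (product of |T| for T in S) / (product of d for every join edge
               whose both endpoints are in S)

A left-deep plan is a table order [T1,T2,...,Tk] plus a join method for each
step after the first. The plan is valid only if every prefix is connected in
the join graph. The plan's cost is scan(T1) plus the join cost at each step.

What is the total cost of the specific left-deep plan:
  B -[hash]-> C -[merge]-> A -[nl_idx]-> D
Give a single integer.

step 1: scan B: cost=500, card=500
step 2: join C via hash
    card(P join C) = 500*150/(75) = 1000
    cost = 500 + 2*150*8 + 500 = 3400
step 3: join A via merge
    card(P join A) = 1000*300/(5) = 60000
    cost = 3400 + 1000*10 + 300*9 + 1000 + 300 = 17400
step 4: join D via nl_idx
    card(P join D) = 60000*100/(250) = 24000
    cost = 17400 + 60000*7 + 24000 = 461400

461400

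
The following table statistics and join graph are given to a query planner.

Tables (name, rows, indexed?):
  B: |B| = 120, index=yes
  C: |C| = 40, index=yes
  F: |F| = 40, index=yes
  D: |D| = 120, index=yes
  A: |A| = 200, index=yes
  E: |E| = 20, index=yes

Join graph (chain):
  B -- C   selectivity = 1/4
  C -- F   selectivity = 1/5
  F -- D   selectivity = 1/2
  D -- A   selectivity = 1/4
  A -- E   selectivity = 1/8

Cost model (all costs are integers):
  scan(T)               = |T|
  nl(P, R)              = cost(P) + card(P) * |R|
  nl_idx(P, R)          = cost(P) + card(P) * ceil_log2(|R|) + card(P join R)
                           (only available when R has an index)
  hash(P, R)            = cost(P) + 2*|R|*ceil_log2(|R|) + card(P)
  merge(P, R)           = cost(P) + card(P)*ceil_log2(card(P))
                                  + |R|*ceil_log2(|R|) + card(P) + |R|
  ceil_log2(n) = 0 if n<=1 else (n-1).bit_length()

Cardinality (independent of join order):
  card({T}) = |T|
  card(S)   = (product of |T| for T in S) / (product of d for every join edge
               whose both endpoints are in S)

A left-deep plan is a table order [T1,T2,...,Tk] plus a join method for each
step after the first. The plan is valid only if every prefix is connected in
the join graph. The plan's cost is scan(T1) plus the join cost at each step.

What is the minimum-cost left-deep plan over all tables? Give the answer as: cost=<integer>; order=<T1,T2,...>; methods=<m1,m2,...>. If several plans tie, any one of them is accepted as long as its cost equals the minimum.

Selinger DP (subsets sized 1..n):
  {B}: scan cost=120, card=120
  {C}: scan cost=40, card=40
  {F}: scan cost=40, card=40
  {D}: scan cost=120, card=120
  {A}: scan cost=200, card=200
  {E}: scan cost=20, card=20
  {BC}: card=1200; try (C,hash)→720, (B,merge)→1280, (C,merge)→1360, (B,nl_idx)→1520, (B,hash)→1760, (C,nl_idx)→2040 …(+2); best=720 via (C,hash)
  {CF}: card=320; try (F,hash)→560, (C,hash)→560, (F,merge)→600, (F,nl_idx)→600, (C,merge)→600, (C,nl_idx)→600 …(+2); best=560 via (F,hash)
  {DF}: card=2400; try (F,hash)→720, (D,merge)→1280, (F,merge)→1360, (D,hash)→1760, (D,nl_idx)→2720, (F,nl_idx)→3240 …(+2); best=720 via (F,hash)
  {AD}: card=6000; try (D,hash)→2080, (A,merge)→2880, (D,merge)→2960, (A,hash)→3440, (A,nl_idx)→7080, (D,nl_idx)→7600 …(+2); best=2080 via (D,hash)
  {AE}: card=500; try (E,hash)→600, (A,nl_idx)→680, (E,nl_idx)→1700, (A,merge)→1940, (E,merge)→2120, (A,hash)→3240 …(+2); best=600 via (E,hash)
  {BCF}: card=9600; try (F,hash)→2400, (B,hash)→2560, (B,merge)→4720, (B,nl_idx)→12400, (F,merge)→15400, (F,nl_idx)→17520 …(+2); best=2400 via (F,hash)
  {CDF}: card=19200; try (D,hash)→2560, (C,hash)→3600, (D,merge)→4720, (D,nl_idx)→22000, (C,merge)→32200, (C,nl_idx)→34320 …(+2); best=2560 via (D,hash)
  {ADF}: card=120000; try (A,hash)→6320, (F,hash)→8560, (A,merge)→33720, (F,merge)→86360, (A,nl_idx)→139920, (F,nl_idx)→158080 …(+2); best=6320 via (A,hash)
  {ADE}: card=15000; try (D,hash)→2780, (D,merge)→6560, (E,hash)→8280, (D,nl_idx)→19100, (E,nl_idx)→47080, (D,nl)→60600 …(+2); best=2780 via (D,hash)
  {BCDF}: card=576000; try (D,hash)→13680, (B,hash)→23440, (D,merge)→147360, (B,merge)→310720, (D,nl_idx)→645600, (B,nl_idx)→712960 …(+2); best=13680 via (D,hash)
  {ACDF}: card=960000; try (A,hash)→24960, (C,hash)→126800, (A,merge)→311560, (A,nl_idx)→1116160, (C,nl_idx)→1686320, (C,merge)→2166600 …(+2); best=24960 via (A,hash)
  {ADEF}: card=300000; try (F,hash)→18260, (E,hash)→126520, (F,merge)→228060, (F,nl_idx)→392780, (F,nl)→602780, (E,nl_idx)→906320 …(+2); best=18260 via (F,hash)
  {ABCDF}: card=28800000; try (A,hash)→592880, (B,hash)→986640, (A,merge)→12111480, (B,merge)→20185920, (A,nl_idx)→33421680, (B,nl_idx)→35544960 …(+2); best=592880 via (A,hash)
  {ACDEF}: card=2400000; try (C,hash)→318740, (E,hash)→985160, (C,nl_idx)→4218260, (C,merge)→6018540, (E,nl_idx)→7224960, (C,nl)→12018260 …(+2); best=318740 via (C,hash)
  {ABCDEF}: card=72000000; try (B,hash)→2720420, (E,hash)→29393080, (B,merge)→55519700, (B,nl_idx)→89118740, (E,nl_idx)→216592880, (B,nl)→288318740 …(+2); best=2720420 via (B,hash)

cost=2720420; order=A,E,D,F,C,B; methods=hash,hash,hash,hash,hash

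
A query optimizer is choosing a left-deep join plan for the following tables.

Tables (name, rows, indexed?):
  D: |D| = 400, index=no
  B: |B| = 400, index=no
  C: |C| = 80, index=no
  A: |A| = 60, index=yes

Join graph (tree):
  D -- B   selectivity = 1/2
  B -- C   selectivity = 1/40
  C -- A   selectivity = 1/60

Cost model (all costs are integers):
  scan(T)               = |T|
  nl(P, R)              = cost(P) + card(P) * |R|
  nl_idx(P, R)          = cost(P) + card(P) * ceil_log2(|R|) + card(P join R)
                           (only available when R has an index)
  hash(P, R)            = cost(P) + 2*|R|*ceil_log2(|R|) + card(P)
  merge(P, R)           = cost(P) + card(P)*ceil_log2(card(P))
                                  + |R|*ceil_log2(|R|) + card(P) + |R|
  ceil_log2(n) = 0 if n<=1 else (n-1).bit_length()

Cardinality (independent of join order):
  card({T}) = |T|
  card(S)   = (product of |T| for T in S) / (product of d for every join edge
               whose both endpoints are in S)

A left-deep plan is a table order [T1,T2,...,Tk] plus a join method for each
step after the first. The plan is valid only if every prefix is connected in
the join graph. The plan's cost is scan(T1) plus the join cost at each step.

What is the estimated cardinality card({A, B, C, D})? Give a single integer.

160000

Tables in S: A(60), B(400), C(80), D(400)
Edges inside S: D-B(d=2), B-C(d=40), C-A(d=60)
numerator = 60 * 400 * 80 * 400 = 768000000
denominator = 2 * 40 * 60 = 4800
card(S) = 768000000 / 4800 = 160000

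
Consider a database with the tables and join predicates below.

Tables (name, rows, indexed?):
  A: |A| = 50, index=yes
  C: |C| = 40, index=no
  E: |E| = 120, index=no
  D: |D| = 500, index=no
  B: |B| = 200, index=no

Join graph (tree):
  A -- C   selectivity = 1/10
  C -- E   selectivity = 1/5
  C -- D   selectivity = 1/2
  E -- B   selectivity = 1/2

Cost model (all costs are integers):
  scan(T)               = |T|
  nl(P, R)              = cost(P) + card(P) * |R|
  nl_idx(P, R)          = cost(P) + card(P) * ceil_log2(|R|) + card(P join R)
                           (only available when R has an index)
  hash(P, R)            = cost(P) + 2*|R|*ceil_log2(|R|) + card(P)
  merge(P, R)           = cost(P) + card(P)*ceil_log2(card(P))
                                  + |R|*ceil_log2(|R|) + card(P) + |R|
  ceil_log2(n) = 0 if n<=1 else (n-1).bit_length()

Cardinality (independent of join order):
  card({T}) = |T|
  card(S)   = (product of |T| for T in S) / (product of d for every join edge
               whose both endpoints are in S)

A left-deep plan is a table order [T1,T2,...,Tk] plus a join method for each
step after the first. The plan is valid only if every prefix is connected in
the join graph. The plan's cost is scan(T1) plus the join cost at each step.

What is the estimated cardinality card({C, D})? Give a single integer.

10000

Tables in S: C(40), D(500)
Edges inside S: C-D(d=2)
numerator = 40 * 500 = 20000
denominator = 2 = 2
card(S) = 20000 / 2 = 10000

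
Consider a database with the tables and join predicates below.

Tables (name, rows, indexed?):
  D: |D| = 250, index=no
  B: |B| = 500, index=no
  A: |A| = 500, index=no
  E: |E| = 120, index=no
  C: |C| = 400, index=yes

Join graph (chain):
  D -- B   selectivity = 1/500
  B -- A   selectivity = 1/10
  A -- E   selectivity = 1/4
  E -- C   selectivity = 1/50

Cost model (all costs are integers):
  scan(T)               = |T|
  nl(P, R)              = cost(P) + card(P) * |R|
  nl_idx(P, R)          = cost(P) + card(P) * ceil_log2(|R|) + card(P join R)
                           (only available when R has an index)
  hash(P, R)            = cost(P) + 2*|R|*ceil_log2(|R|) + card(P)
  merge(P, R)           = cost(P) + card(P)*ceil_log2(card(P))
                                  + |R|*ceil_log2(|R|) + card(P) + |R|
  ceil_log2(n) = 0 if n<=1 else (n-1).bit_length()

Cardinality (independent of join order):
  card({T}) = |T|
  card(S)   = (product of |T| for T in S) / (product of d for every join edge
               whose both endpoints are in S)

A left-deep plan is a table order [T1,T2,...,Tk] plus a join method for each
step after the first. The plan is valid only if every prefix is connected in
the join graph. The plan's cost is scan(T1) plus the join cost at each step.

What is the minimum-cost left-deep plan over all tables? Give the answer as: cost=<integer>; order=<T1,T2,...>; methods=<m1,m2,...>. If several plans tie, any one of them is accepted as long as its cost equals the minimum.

Selinger DP (subsets sized 1..n):
  {D}: scan cost=250, card=250
  {B}: scan cost=500, card=500
  {A}: scan cost=500, card=500
  {E}: scan cost=120, card=120
  {C}: scan cost=400, card=400
  {BD}: card=250; try (D,hash)→5000, (B,merge)→7500, (D,merge)→7750, (B,hash)→9500, (B,nl)→125250, (D,nl)→125500; best=5000 via (D,hash)
  {AB}: card=25000; try (B,hash)→10000, (A,hash)→10000, (B,merge)→10500, (A,merge)→10500, (B,nl)→250500, (A,nl)→250500; best=10000 via (B,hash)
  {AE}: card=15000; try (E,hash)→2680, (A,merge)→6080, (E,merge)→6460, (A,hash)→9240, (A,nl)→60120, (E,nl)→60500; best=2680 via (E,hash)
  {CE}: card=960; try (C,nl_idx)→2160, (E,hash)→2480, (C,merge)→5080, (E,merge)→5360, (C,hash)→7440, (C,nl)→48120 …(+1); best=2160 via (C,nl_idx)
  {ABD}: card=12500; try (A,merge)→12250, (A,hash)→14250, (D,hash)→39000, (A,nl)→130000, (D,merge)→412250, (D,nl)→6260000; best=12250 via (A,merge)
  {ABE}: card=750000; try (B,hash)→26680, (E,hash)→36680, (B,merge)→232680, (E,merge)→410960, (E,nl)→3010000, (B,nl)→7502680; best=26680 via (B,hash)
  {ACE}: card=120000; try (A,hash)→12120, (A,merge)→17720, (C,hash)→24880, (C,merge)→231680, (C,nl_idx)→257680, (A,nl)→482160 …(+1); best=12120 via (A,hash)
  {ABDE}: card=375000; try (E,hash)→26430, (E,merge)→200710, (D,hash)→780680, (E,nl)→1512250, (D,merge)→15778930, (D,nl)→187526680; best=26430 via (E,hash)
  {ABCE}: card=6000000; try (B,hash)→141120, (C,hash)→783880, (B,merge)→2177120, (C,nl_idx)→12776680, (C,merge)→15780680, (B,nl)→60012120 …(+1); best=141120 via (B,hash)
  {ABCDE}: card=3000000; try (C,hash)→408630, (D,hash)→6145120, (C,nl_idx)→6401430, (C,merge)→7530430, (D,merge)→144143370, (C,nl)→150026430 …(+1); best=408630 via (C,hash)

cost=408630; order=B,D,A,E,C; methods=hash,merge,hash,hash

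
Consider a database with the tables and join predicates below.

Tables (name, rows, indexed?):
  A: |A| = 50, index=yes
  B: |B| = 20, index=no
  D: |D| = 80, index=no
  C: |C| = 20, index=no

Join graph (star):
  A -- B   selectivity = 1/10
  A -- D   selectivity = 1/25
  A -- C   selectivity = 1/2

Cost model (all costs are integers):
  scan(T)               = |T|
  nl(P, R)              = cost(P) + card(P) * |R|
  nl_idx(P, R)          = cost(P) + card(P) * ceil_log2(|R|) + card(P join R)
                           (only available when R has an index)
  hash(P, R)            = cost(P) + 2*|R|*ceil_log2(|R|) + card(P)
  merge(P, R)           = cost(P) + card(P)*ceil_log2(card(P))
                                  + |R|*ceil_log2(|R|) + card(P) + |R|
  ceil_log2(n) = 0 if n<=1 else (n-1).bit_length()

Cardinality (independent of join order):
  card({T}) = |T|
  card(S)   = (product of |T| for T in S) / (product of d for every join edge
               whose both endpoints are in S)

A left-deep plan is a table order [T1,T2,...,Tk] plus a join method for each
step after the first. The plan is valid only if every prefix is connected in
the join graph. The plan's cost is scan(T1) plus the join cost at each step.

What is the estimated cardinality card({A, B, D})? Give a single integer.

Tables in S: A(50), B(20), D(80)
Edges inside S: A-B(d=10), A-D(d=25)
numerator = 50 * 20 * 80 = 80000
denominator = 10 * 25 = 250
card(S) = 80000 / 250 = 320

320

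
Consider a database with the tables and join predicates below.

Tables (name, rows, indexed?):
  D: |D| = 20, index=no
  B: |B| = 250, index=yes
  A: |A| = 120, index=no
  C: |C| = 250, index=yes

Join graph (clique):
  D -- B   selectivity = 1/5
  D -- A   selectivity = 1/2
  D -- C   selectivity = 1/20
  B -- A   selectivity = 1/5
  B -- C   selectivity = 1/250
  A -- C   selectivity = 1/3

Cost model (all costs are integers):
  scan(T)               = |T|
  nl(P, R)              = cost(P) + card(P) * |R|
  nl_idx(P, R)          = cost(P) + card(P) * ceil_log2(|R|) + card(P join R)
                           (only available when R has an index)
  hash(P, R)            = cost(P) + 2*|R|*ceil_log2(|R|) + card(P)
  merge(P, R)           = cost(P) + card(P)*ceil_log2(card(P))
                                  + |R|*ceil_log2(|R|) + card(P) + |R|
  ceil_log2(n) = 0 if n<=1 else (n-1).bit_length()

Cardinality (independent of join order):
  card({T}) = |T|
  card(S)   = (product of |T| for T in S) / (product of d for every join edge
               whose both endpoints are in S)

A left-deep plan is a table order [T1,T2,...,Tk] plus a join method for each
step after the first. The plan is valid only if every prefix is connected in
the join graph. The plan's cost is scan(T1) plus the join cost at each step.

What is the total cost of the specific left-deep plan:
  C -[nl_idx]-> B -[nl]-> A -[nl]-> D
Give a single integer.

step 1: scan C: cost=250, card=250
step 2: join B via nl_idx
    card(P join B) = 250*250/(250) = 250
    cost = 250 + 250*8 + 250 = 2500
step 3: join A via nl
    card(P join A) = 250*120/(5*3) = 2000
    cost = 2500 + 250*120 = 32500
step 4: join D via nl
    card(P join D) = 2000*20/(5*2*20) = 200
    cost = 32500 + 2000*20 = 72500

72500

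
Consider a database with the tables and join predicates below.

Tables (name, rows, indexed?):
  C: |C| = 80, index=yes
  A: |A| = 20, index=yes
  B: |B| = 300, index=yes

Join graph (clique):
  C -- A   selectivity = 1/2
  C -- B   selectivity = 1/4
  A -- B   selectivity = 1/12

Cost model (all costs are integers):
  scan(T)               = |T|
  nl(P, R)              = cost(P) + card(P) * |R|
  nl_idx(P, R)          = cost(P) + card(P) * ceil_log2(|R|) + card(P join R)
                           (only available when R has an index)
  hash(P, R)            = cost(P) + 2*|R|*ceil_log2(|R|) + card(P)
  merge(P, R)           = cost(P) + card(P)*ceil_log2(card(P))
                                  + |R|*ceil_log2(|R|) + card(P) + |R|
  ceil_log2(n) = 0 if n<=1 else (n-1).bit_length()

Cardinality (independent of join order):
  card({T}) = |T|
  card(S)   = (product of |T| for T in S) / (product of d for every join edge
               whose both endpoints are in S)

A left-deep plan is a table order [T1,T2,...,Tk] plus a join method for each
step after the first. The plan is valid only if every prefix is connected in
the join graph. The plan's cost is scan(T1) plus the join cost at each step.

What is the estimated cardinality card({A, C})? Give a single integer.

800

Tables in S: A(20), C(80)
Edges inside S: C-A(d=2)
numerator = 20 * 80 = 1600
denominator = 2 = 2
card(S) = 1600 / 2 = 800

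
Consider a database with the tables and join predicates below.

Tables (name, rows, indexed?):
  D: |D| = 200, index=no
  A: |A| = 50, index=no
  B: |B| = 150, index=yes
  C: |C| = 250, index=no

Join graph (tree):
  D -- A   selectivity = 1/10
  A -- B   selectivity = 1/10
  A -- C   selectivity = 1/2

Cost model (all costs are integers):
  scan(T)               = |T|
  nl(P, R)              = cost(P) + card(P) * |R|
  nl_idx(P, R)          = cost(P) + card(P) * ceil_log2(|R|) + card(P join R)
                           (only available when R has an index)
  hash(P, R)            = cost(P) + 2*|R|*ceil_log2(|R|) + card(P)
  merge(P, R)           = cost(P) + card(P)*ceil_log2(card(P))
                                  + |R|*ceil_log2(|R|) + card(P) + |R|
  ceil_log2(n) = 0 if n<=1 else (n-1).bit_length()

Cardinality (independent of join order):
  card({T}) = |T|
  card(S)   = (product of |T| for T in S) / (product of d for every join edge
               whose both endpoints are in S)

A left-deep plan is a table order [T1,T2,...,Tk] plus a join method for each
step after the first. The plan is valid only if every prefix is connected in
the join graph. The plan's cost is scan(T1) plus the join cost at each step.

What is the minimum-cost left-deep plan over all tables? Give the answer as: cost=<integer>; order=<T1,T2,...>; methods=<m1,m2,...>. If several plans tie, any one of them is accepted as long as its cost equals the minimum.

cost=23400; order=D,A,B,C; methods=hash,hash,hash

Selinger DP (subsets sized 1..n):
  {D}: scan cost=200, card=200
  {A}: scan cost=50, card=50
  {B}: scan cost=150, card=150
  {C}: scan cost=250, card=250
  {AD}: card=1000; try (A,hash)→1000, (D,merge)→2200, (A,merge)→2350, (D,hash)→3300, (D,nl)→10050, (A,nl)→10200; best=1000 via (A,hash)
  {AB}: card=750; try (A,hash)→900, (B,nl_idx)→1200, (B,merge)→1750, (A,merge)→1850, (B,hash)→2500, (B,nl)→7550 …(+1); best=900 via (A,hash)
  {AC}: card=6250; try (A,hash)→1100, (C,merge)→2650, (A,merge)→2850, (C,hash)→4100, (C,nl)→12550, (A,nl)→12750; best=1100 via (A,hash)
  {ABD}: card=15000; try (B,hash)→4400, (D,hash)→4850, (D,merge)→10950, (B,merge)→13350, (B,nl_idx)→24000, (D,nl)→150900 …(+1); best=4400 via (B,hash)
  {ACD}: card=125000; try (C,hash)→6000, (D,hash)→10550, (C,merge)→14250, (D,merge)→90400, (C,nl)→251000, (D,nl)→1251100; best=6000 via (C,hash)
  {ABC}: card=93750; try (C,hash)→5650, (B,hash)→9750, (C,merge)→11400, (B,merge)→89950, (B,nl_idx)→144850, (C,nl)→188400 …(+1); best=5650 via (C,hash)
  {ABCD}: card=1875000; try (C,hash)→23400, (D,hash)→102600, (B,hash)→133400, (C,merge)→231650, (D,merge)→1694950, (B,merge)→2257350 …(+4); best=23400 via (C,hash)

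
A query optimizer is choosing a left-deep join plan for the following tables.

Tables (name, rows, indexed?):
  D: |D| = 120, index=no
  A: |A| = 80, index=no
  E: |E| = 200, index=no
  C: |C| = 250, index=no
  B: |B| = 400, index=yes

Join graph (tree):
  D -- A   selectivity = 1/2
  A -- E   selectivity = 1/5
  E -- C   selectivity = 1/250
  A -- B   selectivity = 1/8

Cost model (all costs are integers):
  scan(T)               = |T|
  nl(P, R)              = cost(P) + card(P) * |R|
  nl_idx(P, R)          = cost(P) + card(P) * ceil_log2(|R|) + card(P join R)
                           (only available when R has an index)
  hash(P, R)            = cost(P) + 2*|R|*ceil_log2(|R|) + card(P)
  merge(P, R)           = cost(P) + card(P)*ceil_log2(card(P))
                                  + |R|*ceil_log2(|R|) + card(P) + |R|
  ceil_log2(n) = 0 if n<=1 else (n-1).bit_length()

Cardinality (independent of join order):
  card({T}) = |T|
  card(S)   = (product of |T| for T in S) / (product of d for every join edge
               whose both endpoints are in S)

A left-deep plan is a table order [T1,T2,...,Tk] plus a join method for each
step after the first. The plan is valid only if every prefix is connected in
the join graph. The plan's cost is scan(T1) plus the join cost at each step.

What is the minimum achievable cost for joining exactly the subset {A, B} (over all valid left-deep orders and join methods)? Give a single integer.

1920

Selinger DP over subsets of {A,B}:
  {A}: scan cost=80, card=80
  {B}: scan cost=400, card=400
  {AB}: card=4000; try (A,hash)→1920, (B,merge)→4720, (B,nl_idx)→4800, (A,merge)→5040, (B,hash)→7360, (B,nl)→32080 …(+1); best=1920 via (A,hash)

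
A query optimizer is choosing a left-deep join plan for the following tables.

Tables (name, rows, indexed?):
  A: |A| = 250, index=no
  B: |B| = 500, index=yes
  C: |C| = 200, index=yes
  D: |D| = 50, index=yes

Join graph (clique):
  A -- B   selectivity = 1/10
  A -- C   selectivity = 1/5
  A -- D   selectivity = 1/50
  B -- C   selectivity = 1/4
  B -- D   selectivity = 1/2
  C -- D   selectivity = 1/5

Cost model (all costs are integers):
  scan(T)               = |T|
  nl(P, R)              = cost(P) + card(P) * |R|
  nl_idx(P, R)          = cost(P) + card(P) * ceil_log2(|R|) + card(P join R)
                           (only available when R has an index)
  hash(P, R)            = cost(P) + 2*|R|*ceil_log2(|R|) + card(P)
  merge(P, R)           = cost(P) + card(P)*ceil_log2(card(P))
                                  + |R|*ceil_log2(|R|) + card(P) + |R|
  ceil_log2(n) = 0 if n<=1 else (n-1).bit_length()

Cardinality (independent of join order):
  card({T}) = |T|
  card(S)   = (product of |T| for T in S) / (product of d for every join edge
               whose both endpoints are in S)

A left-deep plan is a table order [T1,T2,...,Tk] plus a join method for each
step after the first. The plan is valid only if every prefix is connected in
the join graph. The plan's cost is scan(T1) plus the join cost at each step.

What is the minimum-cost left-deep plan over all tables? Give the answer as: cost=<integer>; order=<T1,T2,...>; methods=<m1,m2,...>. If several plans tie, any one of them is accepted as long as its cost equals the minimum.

cost=15550; order=A,D,C,B; methods=hash,hash,hash

Selinger DP (subsets sized 1..n):
  {A}: scan cost=250, card=250
  {B}: scan cost=500, card=500
  {C}: scan cost=200, card=200
  {D}: scan cost=50, card=50
  {AB}: card=12500; try (A,hash)→5000, (B,merge)→7500, (A,merge)→7750, (B,hash)→9500, (B,nl_idx)→15000, (B,nl)→125250 …(+1); best=5000 via (A,hash)
  {AC}: card=10000; try (C,hash)→3700, (A,merge)→4250, (C,merge)→4300, (A,hash)→4400, (C,nl_idx)→12250, (A,nl)→50200 …(+1); best=3700 via (C,hash)
  {AD}: card=250; try (D,hash)→1100, (D,nl_idx)→2000, (A,merge)→2650, (D,merge)→2850, (A,hash)→4100, (A,nl)→12550 …(+1); best=1100 via (D,hash)
  {BC}: card=25000; try (C,hash)→4200, (B,merge)→7000, (C,merge)→7300, (B,hash)→9400, (B,nl_idx)→27000, (C,nl_idx)→29500 …(+2); best=4200 via (C,hash)
  {BD}: card=12500; try (D,hash)→1600, (B,merge)→5400, (D,merge)→5850, (B,hash)→9100, (B,nl_idx)→13000, (D,nl_idx)→16000 …(+2); best=1600 via (D,hash)
  {CD}: card=2000; try (D,hash)→1000, (C,merge)→2200, (D,merge)→2350, (C,nl_idx)→2450, (C,hash)→3300, (D,nl_idx)→3400 …(+2); best=1000 via (D,hash)
  {ABC}: card=125000; try (C,hash)→20700, (B,hash)→22700, (A,hash)→33200, (B,merge)→158700, (C,merge)→194300, (B,nl_idx)→218700 …(+5); best=20700 via (C,hash)
  {ABD}: card=6250; try (B,merge)→8350, (B,nl_idx)→9600, (B,hash)→10350, (D,hash)→18100, (A,hash)→18100, (D,nl_idx)→86250 …(+5); best=8350 via (B,merge)
  {ACD}: card=2000; try (C,hash)→4550, (C,nl_idx)→5100, (C,merge)→5150, (A,hash)→7000, (D,hash)→14300, (A,merge)→27250 …(+5); best=4550 via (C,hash)
  {BCD}: card=125000; try (B,hash)→12000, (C,hash)→17300, (D,hash)→29800, (B,merge)→30000, (B,nl_idx)→144000, (C,merge)→190900 …(+6); best=12000 via (B,hash)
  {ABCD}: card=12500; try (B,hash)→15550, (C,hash)→17800, (B,merge)→33550, (B,nl_idx)→35050, (C,nl_idx)→70850, (C,merge)→97650 …(+9); best=15550 via (B,hash)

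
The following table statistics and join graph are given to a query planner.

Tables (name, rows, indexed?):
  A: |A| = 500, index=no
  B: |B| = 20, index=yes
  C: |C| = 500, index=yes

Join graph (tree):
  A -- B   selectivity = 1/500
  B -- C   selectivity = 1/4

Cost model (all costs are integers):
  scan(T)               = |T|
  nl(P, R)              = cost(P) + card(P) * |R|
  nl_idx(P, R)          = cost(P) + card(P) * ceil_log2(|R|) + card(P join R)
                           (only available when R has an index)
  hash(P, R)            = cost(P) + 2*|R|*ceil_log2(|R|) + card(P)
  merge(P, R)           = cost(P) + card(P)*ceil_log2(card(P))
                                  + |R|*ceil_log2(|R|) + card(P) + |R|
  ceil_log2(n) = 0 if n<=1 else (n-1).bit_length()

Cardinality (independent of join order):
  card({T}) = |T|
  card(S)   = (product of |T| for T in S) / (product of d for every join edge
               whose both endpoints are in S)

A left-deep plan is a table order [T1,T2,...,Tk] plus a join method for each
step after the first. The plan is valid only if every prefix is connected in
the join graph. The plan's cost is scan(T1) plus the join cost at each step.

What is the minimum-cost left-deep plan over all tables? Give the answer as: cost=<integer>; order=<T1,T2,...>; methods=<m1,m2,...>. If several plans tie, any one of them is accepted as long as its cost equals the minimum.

cost=3880; order=A,B,C; methods=hash,nl_idx

Selinger DP (subsets sized 1..n):
  {A}: scan cost=500, card=500
  {B}: scan cost=20, card=20
  {C}: scan cost=500, card=500
  {AB}: card=20; try (B,hash)→1200, (B,nl_idx)→3020, (A,merge)→5140, (B,merge)→5620, (A,hash)→9040, (A,nl)→10020 …(+1); best=1200 via (B,hash)
  {BC}: card=2500; try (B,hash)→1200, (C,nl_idx)→2700, (C,merge)→5140, (B,nl_idx)→5500, (B,merge)→5620, (C,hash)→9040 …(+2); best=1200 via (B,hash)
  {ABC}: card=2500; try (C,nl_idx)→3880, (C,merge)→6320, (C,hash)→10220, (C,nl)→11200, (A,hash)→12700, (A,merge)→38700 …(+1); best=3880 via (C,nl_idx)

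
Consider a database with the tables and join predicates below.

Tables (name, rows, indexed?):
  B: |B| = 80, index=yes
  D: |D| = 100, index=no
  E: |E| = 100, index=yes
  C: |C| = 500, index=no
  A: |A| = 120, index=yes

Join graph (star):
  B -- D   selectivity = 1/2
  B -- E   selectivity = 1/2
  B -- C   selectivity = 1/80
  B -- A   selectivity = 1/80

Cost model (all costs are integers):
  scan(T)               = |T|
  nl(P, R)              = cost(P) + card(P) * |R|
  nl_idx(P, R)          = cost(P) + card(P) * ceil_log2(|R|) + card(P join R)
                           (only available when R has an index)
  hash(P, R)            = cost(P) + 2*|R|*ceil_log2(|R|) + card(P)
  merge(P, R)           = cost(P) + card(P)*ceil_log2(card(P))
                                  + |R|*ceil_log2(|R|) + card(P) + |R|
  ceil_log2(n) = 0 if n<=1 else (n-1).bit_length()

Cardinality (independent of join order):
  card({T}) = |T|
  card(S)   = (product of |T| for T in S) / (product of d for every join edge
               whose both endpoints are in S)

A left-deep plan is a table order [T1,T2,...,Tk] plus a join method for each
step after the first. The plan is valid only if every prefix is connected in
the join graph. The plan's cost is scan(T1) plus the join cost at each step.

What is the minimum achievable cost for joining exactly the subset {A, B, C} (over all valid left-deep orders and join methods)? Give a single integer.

Selinger DP over subsets of {A,B,C}:
  {B}: scan cost=80, card=80
  {C}: scan cost=500, card=500
  {A}: scan cost=120, card=120
  {BC}: card=500; try (B,hash)→2120, (B,nl_idx)→4500, (C,merge)→5720, (B,merge)→6140, (C,hash)→9160, (C,nl)→40080 …(+1); best=2120 via (B,hash)
  {AB}: card=120; try (A,nl_idx)→760, (B,nl_idx)→1080, (B,hash)→1360, (A,merge)→1680, (B,merge)→1720, (A,hash)→1840 …(+2); best=760 via (A,nl_idx)
  {ABC}: card=750; try (A,hash)→4300, (A,nl_idx)→6370, (C,merge)→6720, (A,merge)→8080, (C,hash)→9880, (C,nl)→60760 …(+1); best=4300 via (A,hash)

4300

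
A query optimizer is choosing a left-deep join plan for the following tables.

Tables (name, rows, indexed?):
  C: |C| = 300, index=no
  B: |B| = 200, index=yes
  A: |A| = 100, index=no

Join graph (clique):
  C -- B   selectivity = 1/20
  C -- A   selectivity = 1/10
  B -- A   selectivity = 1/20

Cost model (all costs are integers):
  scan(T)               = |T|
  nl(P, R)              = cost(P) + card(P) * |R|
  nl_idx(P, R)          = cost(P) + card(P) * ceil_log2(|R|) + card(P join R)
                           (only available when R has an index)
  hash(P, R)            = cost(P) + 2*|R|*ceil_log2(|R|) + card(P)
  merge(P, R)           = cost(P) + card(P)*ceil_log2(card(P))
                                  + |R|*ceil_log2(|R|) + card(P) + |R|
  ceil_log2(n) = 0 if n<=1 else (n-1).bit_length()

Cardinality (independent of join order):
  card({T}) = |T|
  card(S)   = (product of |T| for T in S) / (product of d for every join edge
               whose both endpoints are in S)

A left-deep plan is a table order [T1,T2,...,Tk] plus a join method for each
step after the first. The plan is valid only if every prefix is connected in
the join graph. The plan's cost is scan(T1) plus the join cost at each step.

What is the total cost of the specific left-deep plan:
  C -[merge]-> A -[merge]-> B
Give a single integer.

step 1: scan C: cost=300, card=300
step 2: join A via merge
    card(P join A) = 300*100/(10) = 3000
    cost = 300 + 300*9 + 100*7 + 300 + 100 = 4100
step 3: join B via merge
    card(P join B) = 3000*200/(20*20) = 1500
    cost = 4100 + 3000*12 + 200*8 + 3000 + 200 = 44900

44900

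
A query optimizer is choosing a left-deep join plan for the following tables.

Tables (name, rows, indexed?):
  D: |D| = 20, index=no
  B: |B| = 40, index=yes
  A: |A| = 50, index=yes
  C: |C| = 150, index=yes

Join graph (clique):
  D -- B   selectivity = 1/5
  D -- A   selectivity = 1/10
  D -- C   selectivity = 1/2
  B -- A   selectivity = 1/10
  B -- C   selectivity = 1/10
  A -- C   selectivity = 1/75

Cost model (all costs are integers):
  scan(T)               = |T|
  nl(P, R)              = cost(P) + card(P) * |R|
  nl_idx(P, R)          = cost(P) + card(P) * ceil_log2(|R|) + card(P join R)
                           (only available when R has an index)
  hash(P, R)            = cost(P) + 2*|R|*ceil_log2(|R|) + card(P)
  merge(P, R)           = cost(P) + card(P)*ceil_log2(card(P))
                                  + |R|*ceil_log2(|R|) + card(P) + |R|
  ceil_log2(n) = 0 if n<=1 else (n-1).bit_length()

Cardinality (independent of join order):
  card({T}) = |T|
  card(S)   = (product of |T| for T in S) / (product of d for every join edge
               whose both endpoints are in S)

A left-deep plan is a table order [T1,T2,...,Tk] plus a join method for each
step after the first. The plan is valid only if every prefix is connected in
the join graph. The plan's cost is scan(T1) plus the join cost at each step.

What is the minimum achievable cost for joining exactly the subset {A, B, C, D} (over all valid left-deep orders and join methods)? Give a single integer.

1370

Selinger DP over subsets of {A,B,C,D}:
  {D}: scan cost=20, card=20
  {B}: scan cost=40, card=40
  {A}: scan cost=50, card=50
  {C}: scan cost=150, card=150
  {BD}: card=160; try (D,hash)→280, (B,nl_idx)→300, (B,merge)→420, (D,merge)→440, (B,hash)→520, (B,nl)→820 …(+1); best=280 via (D,hash)
  {AD}: card=100; try (A,nl_idx)→240, (D,hash)→300, (A,merge)→490, (D,merge)→520, (A,hash)→640, (A,nl)→1020 …(+1); best=240 via (A,nl_idx)
  {CD}: card=1500; try (D,hash)→500, (C,merge)→1490, (D,merge)→1620, (C,nl_idx)→1680, (C,hash)→2440, (C,nl)→3020 …(+1); best=500 via (D,hash)
  {AB}: card=200; try (A,nl_idx)→480, (B,nl_idx)→550, (B,hash)→580, (A,merge)→670, (B,merge)→680, (A,hash)→680 …(+2); best=480 via (A,nl_idx)
  {BC}: card=600; try (B,hash)→780, (C,nl_idx)→960, (B,nl_idx)→1650, (C,merge)→1670, (B,merge)→1780, (C,hash)→2480 …(+2); best=780 via (B,hash)
  {AC}: card=100; try (C,nl_idx)→550, (A,hash)→900, (A,nl_idx)→1150, (C,merge)→1750, (A,merge)→1850, (C,hash)→2500 …(+2); best=550 via (C,nl_idx)
  {ABD}: card=80; try (B,hash)→820, (D,hash)→880, (B,nl_idx)→920, (A,hash)→1040, (B,merge)→1320, (A,nl_idx)→1320 …(+5); best=820 via (B,hash)
  {BCD}: card=1200; try (D,hash)→1580, (B,hash)→2480, (C,nl_idx)→2760, (C,hash)→2840, (C,merge)→3070, (D,merge)→7500 …(+5); best=1580 via (D,hash)
  {ACD}: card=100; try (D,hash)→850, (C,nl_idx)→1140, (D,merge)→1470, (C,merge)→2390, (D,nl)→2550, (A,hash)→2600 …(+5); best=850 via (D,hash)
  {ABC}: card=40; try (B,hash)→1130, (B,nl_idx)→1190, (B,merge)→1630, (A,hash)→1980, (C,nl_idx)→2120, (C,hash)→3080 …(+6); best=1130 via (B,hash)
  {ABCD}: card=8; try (D,hash)→1370, (B,hash)→1430, (B,nl_idx)→1458, (C,nl_idx)→1468, (D,merge)→1530, (D,nl)→1930 …(+9); best=1370 via (D,hash)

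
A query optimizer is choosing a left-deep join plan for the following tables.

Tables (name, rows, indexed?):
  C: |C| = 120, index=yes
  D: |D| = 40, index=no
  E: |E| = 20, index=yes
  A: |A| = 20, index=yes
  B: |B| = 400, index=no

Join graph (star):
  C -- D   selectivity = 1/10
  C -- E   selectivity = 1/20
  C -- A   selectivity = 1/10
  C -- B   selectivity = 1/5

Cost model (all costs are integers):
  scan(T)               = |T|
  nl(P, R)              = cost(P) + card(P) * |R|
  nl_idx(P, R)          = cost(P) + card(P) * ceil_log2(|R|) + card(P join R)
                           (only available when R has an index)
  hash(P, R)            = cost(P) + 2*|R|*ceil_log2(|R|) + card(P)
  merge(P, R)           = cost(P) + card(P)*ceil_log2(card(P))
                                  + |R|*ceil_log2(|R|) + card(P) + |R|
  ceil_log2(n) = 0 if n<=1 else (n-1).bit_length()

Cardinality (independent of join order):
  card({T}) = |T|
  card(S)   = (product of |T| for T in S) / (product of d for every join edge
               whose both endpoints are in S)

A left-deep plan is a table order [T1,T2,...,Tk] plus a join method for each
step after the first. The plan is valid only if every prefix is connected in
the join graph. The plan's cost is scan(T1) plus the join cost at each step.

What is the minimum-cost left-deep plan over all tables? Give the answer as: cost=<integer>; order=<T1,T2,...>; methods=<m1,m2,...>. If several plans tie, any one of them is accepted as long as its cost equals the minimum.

cost=9480; order=E,C,A,D,B; methods=nl_idx,hash,hash,hash

Selinger DP (subsets sized 1..n):
  {C}: scan cost=120, card=120
  {D}: scan cost=40, card=40
  {E}: scan cost=20, card=20
  {A}: scan cost=20, card=20
  {B}: scan cost=400, card=400
  {CD}: card=480; try (D,hash)→720, (C,nl_idx)→800, (C,merge)→1280, (D,merge)→1360, (C,hash)→1760, (C,nl)→4840 …(+1); best=720 via (D,hash)
  {CE}: card=120; try (C,nl_idx)→280, (E,hash)→440, (E,nl_idx)→840, (C,merge)→1100, (E,merge)→1200, (C,hash)→1720 …(+2); best=280 via (C,nl_idx)
  {AC}: card=240; try (C,nl_idx)→400, (A,hash)→440, (A,nl_idx)→960, (C,merge)→1100, (A,merge)→1200, (C,hash)→1720 …(+2); best=400 via (C,nl_idx)
  {BC}: card=9600; try (C,hash)→2480, (B,merge)→5080, (C,merge)→5360, (B,hash)→7440, (C,nl_idx)→12800, (B,nl)→48120 …(+1); best=2480 via (C,hash)
  {CDE}: card=480; try (D,hash)→880, (E,hash)→1400, (D,merge)→1520, (E,nl_idx)→3600, (D,nl)→5080, (E,merge)→5640 …(+1); best=880 via (D,hash)
  {ACD}: card=960; try (D,hash)→1120, (A,hash)→1400, (D,merge)→2840, (A,nl_idx)→4080, (A,merge)→5640, (D,nl)→10000 …(+1); best=1120 via (D,hash)
  {BCD}: card=38400; try (B,hash)→8400, (B,merge)→9520, (D,hash)→12560, (D,merge)→146760, (B,nl)→192720, (D,nl)→386480; best=8400 via (B,hash)
  {ACE}: card=240; try (A,hash)→600, (E,hash)→840, (A,nl_idx)→1120, (A,merge)→1360, (E,nl_idx)→1840, (E,merge)→2680 …(+2); best=600 via (A,hash)
  {BCE}: card=9600; try (B,merge)→5240, (B,hash)→7600, (E,hash)→12280, (B,nl)→48280, (E,nl_idx)→60080, (E,merge)→146600 …(+1); best=5240 via (B,merge)
  {ABC}: card=19200; try (B,merge)→6560, (B,hash)→7840, (A,hash)→12280, (A,nl_idx)→69680, (B,nl)→96400, (A,merge)→146600 …(+1); best=6560 via (B,merge)
  {ACDE}: card=960; try (D,hash)→1320, (A,hash)→1560, (E,hash)→2280, (D,merge)→3040, (A,nl_idx)→4240, (A,merge)→5800 …(+5); best=1320 via (D,hash)
  {BCDE}: card=38400; try (B,hash)→8560, (B,merge)→9680, (D,hash)→15320, (E,hash)→47000, (D,merge)→149520, (B,nl)→192880 …(+4); best=8560 via (B,hash)
  {ABCD}: card=76800; try (B,hash)→9280, (B,merge)→15680, (D,hash)→26240, (A,hash)→47000, (A,nl_idx)→277200, (D,merge)→314040 …(+4); best=9280 via (B,hash)
  {ABCE}: card=19200; try (B,merge)→6760, (B,hash)→8040, (A,hash)→15040, (E,hash)→25960, (A,nl_idx)→72440, (B,nl)→96600 …(+5); best=6760 via (B,merge)
  {ABCDE}: card=76800; try (B,hash)→9480, (B,merge)→15880, (D,hash)→26440, (A,hash)→47160, (E,hash)→86280, (A,nl_idx)→277360 …(+8); best=9480 via (B,hash)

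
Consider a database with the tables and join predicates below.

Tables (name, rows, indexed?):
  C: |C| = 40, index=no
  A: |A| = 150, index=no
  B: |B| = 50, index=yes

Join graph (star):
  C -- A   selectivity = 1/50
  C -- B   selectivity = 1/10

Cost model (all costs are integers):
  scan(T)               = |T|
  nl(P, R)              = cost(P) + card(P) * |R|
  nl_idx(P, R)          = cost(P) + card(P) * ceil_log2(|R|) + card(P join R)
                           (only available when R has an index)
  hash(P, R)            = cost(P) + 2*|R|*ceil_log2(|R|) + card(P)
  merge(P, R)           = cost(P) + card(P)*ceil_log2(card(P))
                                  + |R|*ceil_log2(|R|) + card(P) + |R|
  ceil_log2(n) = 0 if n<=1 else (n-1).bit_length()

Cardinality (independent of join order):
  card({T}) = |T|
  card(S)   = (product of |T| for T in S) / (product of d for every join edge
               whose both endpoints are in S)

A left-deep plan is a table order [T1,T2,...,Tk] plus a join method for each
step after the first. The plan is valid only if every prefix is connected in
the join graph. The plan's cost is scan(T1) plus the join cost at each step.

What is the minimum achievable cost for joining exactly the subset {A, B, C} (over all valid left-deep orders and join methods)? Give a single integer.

Selinger DP over subsets of {A,B,C}:
  {C}: scan cost=40, card=40
  {A}: scan cost=150, card=150
  {B}: scan cost=50, card=50
  {AC}: card=120; try (C,hash)→780, (A,merge)→1670, (C,merge)→1780, (A,hash)→2480, (A,nl)→6040, (C,nl)→6150; best=780 via (C,hash)
  {BC}: card=200; try (B,nl_idx)→480, (C,hash)→580, (B,merge)→670, (C,merge)→680, (B,hash)→680, (B,nl)→2040 …(+1); best=480 via (B,nl_idx)
  {ABC}: card=600; try (B,hash)→1500, (B,merge)→2090, (B,nl_idx)→2100, (A,hash)→3080, (A,merge)→3630, (B,nl)→6780 …(+1); best=1500 via (B,hash)

1500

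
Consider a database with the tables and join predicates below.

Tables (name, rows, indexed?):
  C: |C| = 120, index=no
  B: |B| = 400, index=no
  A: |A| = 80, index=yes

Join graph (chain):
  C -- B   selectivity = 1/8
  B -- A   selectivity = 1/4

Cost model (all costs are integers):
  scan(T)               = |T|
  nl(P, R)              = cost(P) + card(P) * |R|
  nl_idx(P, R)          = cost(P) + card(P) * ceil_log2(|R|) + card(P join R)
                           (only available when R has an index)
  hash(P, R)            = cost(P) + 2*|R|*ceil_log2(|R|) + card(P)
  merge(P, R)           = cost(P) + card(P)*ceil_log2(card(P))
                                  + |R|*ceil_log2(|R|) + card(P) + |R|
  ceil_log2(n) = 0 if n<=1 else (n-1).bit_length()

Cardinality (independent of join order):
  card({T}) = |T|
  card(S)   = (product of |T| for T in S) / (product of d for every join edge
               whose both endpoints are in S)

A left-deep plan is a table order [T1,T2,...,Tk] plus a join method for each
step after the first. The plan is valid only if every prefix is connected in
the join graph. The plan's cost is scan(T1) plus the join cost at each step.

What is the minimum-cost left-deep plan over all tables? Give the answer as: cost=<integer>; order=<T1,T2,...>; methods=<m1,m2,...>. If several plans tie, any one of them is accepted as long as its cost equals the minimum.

cost=9600; order=B,C,A; methods=hash,hash

Selinger DP (subsets sized 1..n):
  {C}: scan cost=120, card=120
  {B}: scan cost=400, card=400
  {A}: scan cost=80, card=80
  {BC}: card=6000; try (C,hash)→2480, (B,merge)→5080, (C,merge)→5360, (B,hash)→7440, (B,nl)→48120, (C,nl)→48400; best=2480 via (C,hash)
  {AB}: card=8000; try (A,hash)→1920, (B,merge)→4720, (A,merge)→5040, (B,hash)→7360, (A,nl_idx)→11200, (B,nl)→32080 …(+1); best=1920 via (A,hash)
  {ABC}: card=120000; try (A,hash)→9600, (C,hash)→11600, (A,merge)→87120, (C,merge)→114880, (A,nl_idx)→164480, (A,nl)→482480 …(+1); best=9600 via (A,hash)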